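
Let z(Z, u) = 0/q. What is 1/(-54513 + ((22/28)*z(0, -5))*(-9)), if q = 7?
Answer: -1/54513 ≈ -1.8344e-5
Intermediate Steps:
z(Z, u) = 0 (z(Z, u) = 0/7 = 0*(⅐) = 0)
1/(-54513 + ((22/28)*z(0, -5))*(-9)) = 1/(-54513 + ((22/28)*0)*(-9)) = 1/(-54513 + ((22*(1/28))*0)*(-9)) = 1/(-54513 + ((11/14)*0)*(-9)) = 1/(-54513 + 0*(-9)) = 1/(-54513 + 0) = 1/(-54513) = -1/54513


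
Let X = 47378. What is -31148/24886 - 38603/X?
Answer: -1218202101/589524454 ≈ -2.0664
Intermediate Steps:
-31148/24886 - 38603/X = -31148/24886 - 38603/47378 = -31148*1/24886 - 38603*1/47378 = -15574/12443 - 38603/47378 = -1218202101/589524454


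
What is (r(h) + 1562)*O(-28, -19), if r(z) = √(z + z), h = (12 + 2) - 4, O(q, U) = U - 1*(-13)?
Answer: -9372 - 12*√5 ≈ -9398.8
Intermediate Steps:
O(q, U) = 13 + U (O(q, U) = U + 13 = 13 + U)
h = 10 (h = 14 - 4 = 10)
r(z) = √2*√z (r(z) = √(2*z) = √2*√z)
(r(h) + 1562)*O(-28, -19) = (√2*√10 + 1562)*(13 - 19) = (2*√5 + 1562)*(-6) = (1562 + 2*√5)*(-6) = -9372 - 12*√5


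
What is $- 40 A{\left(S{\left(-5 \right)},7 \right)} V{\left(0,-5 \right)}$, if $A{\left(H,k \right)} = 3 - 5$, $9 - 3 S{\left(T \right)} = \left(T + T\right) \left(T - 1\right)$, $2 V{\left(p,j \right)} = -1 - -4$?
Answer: $120$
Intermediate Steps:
$V{\left(p,j \right)} = \frac{3}{2}$ ($V{\left(p,j \right)} = \frac{-1 - -4}{2} = \frac{-1 + 4}{2} = \frac{1}{2} \cdot 3 = \frac{3}{2}$)
$S{\left(T \right)} = 3 - \frac{2 T \left(-1 + T\right)}{3}$ ($S{\left(T \right)} = 3 - \frac{\left(T + T\right) \left(T - 1\right)}{3} = 3 - \frac{2 T \left(-1 + T\right)}{3}$)
$A{\left(H,k \right)} = -2$ ($A{\left(H,k \right)} = 3 - 5 = -2$)
$- 40 A{\left(S{\left(-5 \right)},7 \right)} V{\left(0,-5 \right)} = \left(-40\right) \left(-2\right) \frac{3}{2} = 80 \cdot \frac{3}{2} = 120$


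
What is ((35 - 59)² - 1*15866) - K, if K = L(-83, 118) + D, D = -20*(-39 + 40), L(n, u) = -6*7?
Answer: -15228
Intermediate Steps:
L(n, u) = -42
D = -20 (D = -20*1 = -20)
K = -62 (K = -42 - 20 = -62)
((35 - 59)² - 1*15866) - K = ((35 - 59)² - 1*15866) - 1*(-62) = ((-24)² - 15866) + 62 = (576 - 15866) + 62 = -15290 + 62 = -15228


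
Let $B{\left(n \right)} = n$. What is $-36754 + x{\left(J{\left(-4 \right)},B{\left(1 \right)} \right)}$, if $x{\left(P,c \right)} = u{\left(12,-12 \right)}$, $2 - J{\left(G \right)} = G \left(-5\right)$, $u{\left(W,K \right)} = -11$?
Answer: $-36765$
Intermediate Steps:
$J{\left(G \right)} = 2 + 5 G$ ($J{\left(G \right)} = 2 - G \left(-5\right) = 2 - - 5 G = 2 + 5 G$)
$x{\left(P,c \right)} = -11$
$-36754 + x{\left(J{\left(-4 \right)},B{\left(1 \right)} \right)} = -36754 - 11 = -36765$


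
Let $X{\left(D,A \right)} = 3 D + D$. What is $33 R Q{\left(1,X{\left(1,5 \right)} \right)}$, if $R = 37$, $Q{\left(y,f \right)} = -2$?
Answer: $-2442$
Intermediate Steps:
$X{\left(D,A \right)} = 4 D$
$33 R Q{\left(1,X{\left(1,5 \right)} \right)} = 33 \cdot 37 \left(-2\right) = 1221 \left(-2\right) = -2442$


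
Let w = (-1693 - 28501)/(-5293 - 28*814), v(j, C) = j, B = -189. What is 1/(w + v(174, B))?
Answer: 28085/4916984 ≈ 0.0057118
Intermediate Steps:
w = 30194/28085 (w = -30194/(-5293 - 22792) = -30194/(-28085) = -30194*(-1/28085) = 30194/28085 ≈ 1.0751)
1/(w + v(174, B)) = 1/(30194/28085 + 174) = 1/(4916984/28085) = 28085/4916984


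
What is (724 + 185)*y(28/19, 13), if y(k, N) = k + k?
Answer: 50904/19 ≈ 2679.2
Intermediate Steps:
y(k, N) = 2*k
(724 + 185)*y(28/19, 13) = (724 + 185)*(2*(28/19)) = 909*(2*(28*(1/19))) = 909*(2*(28/19)) = 909*(56/19) = 50904/19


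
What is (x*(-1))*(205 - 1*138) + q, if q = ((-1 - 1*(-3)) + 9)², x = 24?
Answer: -1487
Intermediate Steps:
q = 121 (q = ((-1 + 3) + 9)² = (2 + 9)² = 11² = 121)
(x*(-1))*(205 - 1*138) + q = (24*(-1))*(205 - 1*138) + 121 = -24*(205 - 138) + 121 = -24*67 + 121 = -1608 + 121 = -1487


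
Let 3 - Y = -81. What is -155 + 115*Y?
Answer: 9505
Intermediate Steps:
Y = 84 (Y = 3 - 1*(-81) = 3 + 81 = 84)
-155 + 115*Y = -155 + 115*84 = -155 + 9660 = 9505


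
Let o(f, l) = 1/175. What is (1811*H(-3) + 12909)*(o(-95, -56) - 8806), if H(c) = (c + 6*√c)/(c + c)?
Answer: -6082520403/50 + 2790839739*I*√3/175 ≈ -1.2165e+8 + 2.7622e+7*I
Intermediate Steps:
H(c) = (c + 6*√c)/(2*c) (H(c) = (c + 6*√c)/((2*c)) = (c + 6*√c)*(1/(2*c)) = (c + 6*√c)/(2*c))
o(f, l) = 1/175
(1811*H(-3) + 12909)*(o(-95, -56) - 8806) = (1811*(½ + 3/√(-3)) + 12909)*(1/175 - 8806) = (1811*(½ + 3*(-I*√3/3)) + 12909)*(-1541049/175) = (1811*(½ - I*√3) + 12909)*(-1541049/175) = ((1811/2 - 1811*I*√3) + 12909)*(-1541049/175) = (27629/2 - 1811*I*√3)*(-1541049/175) = -6082520403/50 + 2790839739*I*√3/175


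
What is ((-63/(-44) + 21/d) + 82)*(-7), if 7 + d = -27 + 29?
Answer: -122017/220 ≈ -554.62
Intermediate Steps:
d = -5 (d = -7 + (-27 + 29) = -7 + 2 = -5)
((-63/(-44) + 21/d) + 82)*(-7) = ((-63/(-44) + 21/(-5)) + 82)*(-7) = ((-63*(-1/44) + 21*(-⅕)) + 82)*(-7) = ((63/44 - 21/5) + 82)*(-7) = (-609/220 + 82)*(-7) = (17431/220)*(-7) = -122017/220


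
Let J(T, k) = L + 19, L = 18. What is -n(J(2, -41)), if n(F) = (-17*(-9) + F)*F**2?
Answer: -260110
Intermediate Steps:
J(T, k) = 37 (J(T, k) = 18 + 19 = 37)
n(F) = F**2*(153 + F) (n(F) = (153 + F)*F**2 = F**2*(153 + F))
-n(J(2, -41)) = -37**2*(153 + 37) = -1369*190 = -1*260110 = -260110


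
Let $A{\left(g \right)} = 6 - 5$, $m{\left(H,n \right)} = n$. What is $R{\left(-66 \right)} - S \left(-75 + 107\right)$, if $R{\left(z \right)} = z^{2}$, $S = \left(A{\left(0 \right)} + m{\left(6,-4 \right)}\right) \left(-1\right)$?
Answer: $4260$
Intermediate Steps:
$A{\left(g \right)} = 1$
$S = 3$ ($S = \left(1 - 4\right) \left(-1\right) = \left(-3\right) \left(-1\right) = 3$)
$R{\left(-66 \right)} - S \left(-75 + 107\right) = \left(-66\right)^{2} - 3 \left(-75 + 107\right) = 4356 - 3 \cdot 32 = 4356 - 96 = 4260$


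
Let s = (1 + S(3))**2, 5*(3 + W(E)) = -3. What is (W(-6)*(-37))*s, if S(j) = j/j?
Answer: 2664/5 ≈ 532.80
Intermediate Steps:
W(E) = -18/5 (W(E) = -3 + (1/5)*(-3) = -3 - 3/5 = -18/5)
S(j) = 1
s = 4 (s = (1 + 1)**2 = 2**2 = 4)
(W(-6)*(-37))*s = -18/5*(-37)*4 = (666/5)*4 = 2664/5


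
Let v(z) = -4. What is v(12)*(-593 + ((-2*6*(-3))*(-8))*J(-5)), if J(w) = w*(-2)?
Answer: 13892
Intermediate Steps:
J(w) = -2*w
v(12)*(-593 + ((-2*6*(-3))*(-8))*J(-5)) = -4*(-593 + ((-2*6*(-3))*(-8))*(-2*(-5))) = -4*(-593 + (-12*(-3)*(-8))*10) = -4*(-593 + (36*(-8))*10) = -4*(-593 - 288*10) = -4*(-593 - 2880) = -4*(-3473) = 13892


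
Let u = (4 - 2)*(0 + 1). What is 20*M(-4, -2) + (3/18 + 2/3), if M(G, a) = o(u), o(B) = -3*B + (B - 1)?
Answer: -595/6 ≈ -99.167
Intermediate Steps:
u = 2 (u = 2*1 = 2)
o(B) = -1 - 2*B (o(B) = -3*B + (-1 + B) = -1 - 2*B)
M(G, a) = -5 (M(G, a) = -1 - 2*2 = -1 - 4 = -5)
20*M(-4, -2) + (3/18 + 2/3) = 20*(-5) + (3/18 + 2/3) = -100 + (3*(1/18) + 2*(1/3)) = -100 + (1/6 + 2/3) = -100 + 5/6 = -595/6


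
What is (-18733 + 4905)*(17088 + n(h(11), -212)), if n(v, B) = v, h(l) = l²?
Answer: -237966052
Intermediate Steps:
(-18733 + 4905)*(17088 + n(h(11), -212)) = (-18733 + 4905)*(17088 + 11²) = -13828*(17088 + 121) = -13828*17209 = -237966052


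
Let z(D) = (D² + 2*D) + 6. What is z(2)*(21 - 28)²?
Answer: 686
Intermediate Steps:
z(D) = 6 + D² + 2*D
z(2)*(21 - 28)² = (6 + 2² + 2*2)*(21 - 28)² = (6 + 4 + 4)*(-7)² = 14*49 = 686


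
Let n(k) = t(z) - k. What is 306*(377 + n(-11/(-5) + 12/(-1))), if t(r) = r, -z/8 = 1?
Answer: 579564/5 ≈ 1.1591e+5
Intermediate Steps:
z = -8 (z = -8*1 = -8)
n(k) = -8 - k
306*(377 + n(-11/(-5) + 12/(-1))) = 306*(377 + (-8 - (-11/(-5) + 12/(-1)))) = 306*(377 + (-8 - (-11*(-⅕) + 12*(-1)))) = 306*(377 + (-8 - (11/5 - 12))) = 306*(377 + (-8 - 1*(-49/5))) = 306*(377 + (-8 + 49/5)) = 306*(377 + 9/5) = 306*(1894/5) = 579564/5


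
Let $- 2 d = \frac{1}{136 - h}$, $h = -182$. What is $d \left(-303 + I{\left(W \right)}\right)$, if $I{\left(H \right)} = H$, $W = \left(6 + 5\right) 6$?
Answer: $\frac{79}{212} \approx 0.37264$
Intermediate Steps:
$W = 66$ ($W = 11 \cdot 6 = 66$)
$d = - \frac{1}{636}$ ($d = - \frac{1}{2 \left(136 - -182\right)} = - \frac{1}{2 \left(136 + 182\right)} = - \frac{1}{2 \cdot 318} = \left(- \frac{1}{2}\right) \frac{1}{318} = - \frac{1}{636} \approx -0.0015723$)
$d \left(-303 + I{\left(W \right)}\right) = - \frac{-303 + 66}{636} = \left(- \frac{1}{636}\right) \left(-237\right) = \frac{79}{212}$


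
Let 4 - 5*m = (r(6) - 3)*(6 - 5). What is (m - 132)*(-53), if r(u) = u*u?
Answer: 36517/5 ≈ 7303.4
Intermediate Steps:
r(u) = u²
m = -29/5 (m = ⅘ - (6² - 3)*(6 - 5)/5 = ⅘ - (36 - 3)/5 = ⅘ - 33/5 = -29/5 ≈ -5.8000)
(m - 132)*(-53) = (-29/5 - 132)*(-53) = -689/5*(-53) = 36517/5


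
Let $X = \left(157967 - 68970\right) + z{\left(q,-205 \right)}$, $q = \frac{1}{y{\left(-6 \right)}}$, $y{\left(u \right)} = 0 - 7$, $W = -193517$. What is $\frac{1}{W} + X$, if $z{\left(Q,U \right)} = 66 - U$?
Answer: $\frac{17274875555}{193517} \approx 89268.0$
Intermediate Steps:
$y{\left(u \right)} = -7$ ($y{\left(u \right)} = 0 - 7 = -7$)
$q = - \frac{1}{7}$ ($q = \frac{1}{-7} = - \frac{1}{7} \approx -0.14286$)
$X = 89268$ ($X = \left(157967 - 68970\right) + \left(66 - -205\right) = 88997 + \left(66 + 205\right) = 88997 + 271 = 89268$)
$\frac{1}{W} + X = \frac{1}{-193517} + 89268 = - \frac{1}{193517} + 89268 = \frac{17274875555}{193517}$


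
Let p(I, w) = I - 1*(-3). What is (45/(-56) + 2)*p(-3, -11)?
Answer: 0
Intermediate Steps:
p(I, w) = 3 + I (p(I, w) = I + 3 = 3 + I)
(45/(-56) + 2)*p(-3, -11) = (45/(-56) + 2)*(3 - 3) = (45*(-1/56) + 2)*0 = (-45/56 + 2)*0 = (67/56)*0 = 0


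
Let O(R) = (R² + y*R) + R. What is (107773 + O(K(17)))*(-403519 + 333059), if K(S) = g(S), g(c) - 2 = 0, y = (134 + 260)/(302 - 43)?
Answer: -1966929582540/259 ≈ -7.5943e+9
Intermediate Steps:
y = 394/259 ≈ 1.5212
g(c) = 2 (g(c) = 2 + 0 = 2)
K(S) = 2
O(R) = R² + 653*R/259 (O(R) = (R² + 394*R/259) + R = R² + 653*R/259)
(107773 + O(K(17)))*(-403519 + 333059) = (107773 + (1/259)*2*(653 + 259*2))*(-403519 + 333059) = (107773 + (1/259)*2*(653 + 518))*(-70460) = (107773 + (1/259)*2*1171)*(-70460) = (107773 + 2342/259)*(-70460) = (27915549/259)*(-70460) = -1966929582540/259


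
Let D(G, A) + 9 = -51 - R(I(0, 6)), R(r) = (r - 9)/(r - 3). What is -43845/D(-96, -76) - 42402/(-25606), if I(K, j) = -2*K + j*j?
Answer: 2063002118/2855069 ≈ 722.58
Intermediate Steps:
I(K, j) = j² - 2*K (I(K, j) = -2*K + j² = j² - 2*K)
R(r) = (-9 + r)/(-3 + r)
D(G, A) = -669/11 (D(G, A) = -9 + (-51 - (-9 + (6² - 2*0))/(-3 + (6² - 2*0))) = -9 + (-51 - (-9 + (36 + 0))/(-3 + (36 + 0))) = -9 + (-51 - (-9 + 36)/(-3 + 36)) = -9 + (-51 - 27/33) = -9 + (-51 - 1*9/11) = -9 + (-51 - 9/11) = -9 - 570/11 = -669/11)
-43845/D(-96, -76) - 42402/(-25606) = -43845/(-669/11) - 42402/(-25606) = -43845*(-11/669) - 42402*(-1/25606) = 160765/223 + 21201/12803 = 2063002118/2855069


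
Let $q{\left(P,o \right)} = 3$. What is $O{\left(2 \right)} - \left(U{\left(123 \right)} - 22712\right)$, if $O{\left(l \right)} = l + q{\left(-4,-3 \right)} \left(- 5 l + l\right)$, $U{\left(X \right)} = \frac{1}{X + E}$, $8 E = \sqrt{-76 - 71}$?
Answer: $\frac{7324352066}{322801} + \frac{56 i \sqrt{3}}{968403} \approx 22690.0 + 0.00010016 i$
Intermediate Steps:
$E = \frac{7 i \sqrt{3}}{8}$ ($E = \frac{\sqrt{-76 - 71}}{8} = \frac{\sqrt{-147}}{8} = \frac{7 i \sqrt{3}}{8} \approx 1.5155 i$)
$U{\left(X \right)} = \frac{1}{X + \frac{7 i \sqrt{3}}{8}}$
$O{\left(l \right)} = - 11 l$ ($O{\left(l \right)} = l + 3 \left(- 5 l + l\right) = l + 3 \left(- 4 l\right) = l - 12 l = - 11 l$)
$O{\left(2 \right)} - \left(U{\left(123 \right)} - 22712\right) = \left(-11\right) 2 - \left(\frac{8}{8 \cdot 123 + 7 i \sqrt{3}} - 22712\right) = -22 - \left(\frac{8}{984 + 7 i \sqrt{3}} - 22712\right) = -22 - \left(-22712 + \frac{8}{984 + 7 i \sqrt{3}}\right) = -22 + \left(22712 - \frac{8}{984 + 7 i \sqrt{3}}\right) = 22690 - \frac{8}{984 + 7 i \sqrt{3}}$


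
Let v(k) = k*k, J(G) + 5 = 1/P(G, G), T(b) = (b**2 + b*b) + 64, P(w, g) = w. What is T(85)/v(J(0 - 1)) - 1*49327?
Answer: -293543/6 ≈ -48924.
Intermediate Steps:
T(b) = 64 + 2*b**2 (T(b) = (b**2 + b**2) + 64 = 2*b**2 + 64 = 64 + 2*b**2)
J(G) = -5 + 1/G
v(k) = k**2
T(85)/v(J(0 - 1)) - 1*49327 = (64 + 2*85**2)/((-5 + 1/(0 - 1))**2) - 1*49327 = (64 + 2*7225)/((-5 + 1/(-1))**2) - 49327 = (64 + 14450)/((-5 - 1)**2) - 49327 = 14514/((-6)**2) - 49327 = 14514/36 - 49327 = 14514*(1/36) - 49327 = 2419/6 - 49327 = -293543/6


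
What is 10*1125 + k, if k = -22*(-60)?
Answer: 12570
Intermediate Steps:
k = 1320
10*1125 + k = 10*1125 + 1320 = 11250 + 1320 = 12570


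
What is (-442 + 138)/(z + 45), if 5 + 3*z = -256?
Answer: 152/21 ≈ 7.2381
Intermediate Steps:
z = -87 (z = -5/3 + (1/3)*(-256) = -5/3 - 256/3 = -87)
(-442 + 138)/(z + 45) = (-442 + 138)/(-87 + 45) = -304/(-42) = -304*(-1/42) = 152/21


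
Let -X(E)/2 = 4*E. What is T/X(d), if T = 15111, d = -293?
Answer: 15111/2344 ≈ 6.4467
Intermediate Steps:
X(E) = -8*E
T/X(d) = 15111/((-8*(-293))) = 15111/2344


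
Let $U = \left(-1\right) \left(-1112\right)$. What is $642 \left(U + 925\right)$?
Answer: $1307754$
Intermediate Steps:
$U = 1112$
$642 \left(U + 925\right) = 642 \left(1112 + 925\right) = 642 \cdot 2037 = 1307754$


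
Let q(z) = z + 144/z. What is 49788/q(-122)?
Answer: -1518534/3757 ≈ -404.19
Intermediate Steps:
49788/q(-122) = 49788/(-122 + 144/(-122)) = 49788/(-122 + 144*(-1/122)) = 49788/(-122 - 72/61) = 49788/(-7514/61) = 49788*(-61/7514) = -1518534/3757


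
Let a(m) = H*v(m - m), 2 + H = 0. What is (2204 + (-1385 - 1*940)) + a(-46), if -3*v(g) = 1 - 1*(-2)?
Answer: -119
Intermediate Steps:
H = -2 (H = -2 + 0 = -2)
v(g) = -1 (v(g) = -(1 - 1*(-2))/3 = -(1 + 2)/3 = -⅓*3 = -1)
a(m) = 2 (a(m) = -2*(-1) = 2)
(2204 + (-1385 - 1*940)) + a(-46) = (2204 + (-1385 - 1*940)) + 2 = (2204 + (-1385 - 940)) + 2 = (2204 - 2325) + 2 = -121 + 2 = -119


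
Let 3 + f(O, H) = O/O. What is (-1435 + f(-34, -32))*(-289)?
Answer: 415293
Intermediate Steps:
f(O, H) = -2 (f(O, H) = -3 + O/O = -3 + 1 = -2)
(-1435 + f(-34, -32))*(-289) = (-1435 - 2)*(-289) = -1437*(-289) = 415293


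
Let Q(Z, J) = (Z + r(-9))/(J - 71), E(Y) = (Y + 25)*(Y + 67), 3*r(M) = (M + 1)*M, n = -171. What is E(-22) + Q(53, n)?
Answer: 2963/22 ≈ 134.68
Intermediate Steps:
r(M) = M*(1 + M)/3 (r(M) = ((M + 1)*M)/3 = ((1 + M)*M)/3 = (M*(1 + M))/3 = M*(1 + M)/3)
E(Y) = (25 + Y)*(67 + Y)
Q(Z, J) = (24 + Z)/(-71 + J) (Q(Z, J) = (Z + (⅓)*(-9)*(1 - 9))/(J - 71) = (Z + (⅓)*(-9)*(-8))/(-71 + J) = (Z + 24)/(-71 + J) = (24 + Z)/(-71 + J))
E(-22) + Q(53, n) = (1675 + (-22)² + 92*(-22)) + (24 + 53)/(-71 - 171) = (1675 + 484 - 2024) + 77/(-242) = 135 - 1/242*77 = 135 - 7/22 = 2963/22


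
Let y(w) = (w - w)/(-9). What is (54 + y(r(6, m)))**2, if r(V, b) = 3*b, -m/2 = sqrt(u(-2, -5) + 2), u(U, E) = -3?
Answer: 2916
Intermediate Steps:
m = -2*I (m = -2*sqrt(-3 + 2) = -2*I ≈ -2.0*I)
y(w) = 0 (y(w) = 0*(-1/9) = 0)
(54 + y(r(6, m)))**2 = (54 + 0)**2 = 54**2 = 2916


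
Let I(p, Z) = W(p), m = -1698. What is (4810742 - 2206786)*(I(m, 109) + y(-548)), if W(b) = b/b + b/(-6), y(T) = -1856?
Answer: -4093418832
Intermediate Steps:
W(b) = 1 - b/6 (W(b) = 1 + b*(-⅙) = 1 - b/6)
I(p, Z) = 1 - p/6
(4810742 - 2206786)*(I(m, 109) + y(-548)) = (4810742 - 2206786)*((1 - ⅙*(-1698)) - 1856) = 2603956*((1 + 283) - 1856) = 2603956*(284 - 1856) = 2603956*(-1572) = -4093418832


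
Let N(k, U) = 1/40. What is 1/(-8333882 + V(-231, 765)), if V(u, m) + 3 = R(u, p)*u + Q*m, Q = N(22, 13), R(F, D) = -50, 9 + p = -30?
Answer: -8/66578527 ≈ -1.2016e-7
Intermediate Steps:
p = -39 (p = -9 - 30 = -39)
N(k, U) = 1/40
Q = 1/40 ≈ 0.025000
V(u, m) = -3 - 50*u + m/40 (V(u, m) = -3 + (-50*u + m/40) = -3 - 50*u + m/40)
1/(-8333882 + V(-231, 765)) = 1/(-8333882 + (-3 - 50*(-231) + (1/40)*765)) = 1/(-8333882 + (-3 + 11550 + 153/8)) = 1/(-8333882 + 92529/8) = 1/(-66578527/8) = -8/66578527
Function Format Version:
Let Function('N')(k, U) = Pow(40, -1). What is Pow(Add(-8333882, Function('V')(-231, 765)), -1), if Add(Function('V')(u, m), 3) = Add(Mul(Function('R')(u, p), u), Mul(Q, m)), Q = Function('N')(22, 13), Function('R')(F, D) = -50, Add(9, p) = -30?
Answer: Rational(-8, 66578527) ≈ -1.2016e-7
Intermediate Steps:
p = -39 (p = Add(-9, -30) = -39)
Function('N')(k, U) = Rational(1, 40)
Q = Rational(1, 40) ≈ 0.025000
Function('V')(u, m) = Add(-3, Mul(-50, u), Mul(Rational(1, 40), m)) (Function('V')(u, m) = Add(-3, Add(Mul(-50, u), Mul(Rational(1, 40), m))) = Add(-3, Mul(-50, u), Mul(Rational(1, 40), m)))
Pow(Add(-8333882, Function('V')(-231, 765)), -1) = Pow(Add(-8333882, Add(-3, Mul(-50, -231), Mul(Rational(1, 40), 765))), -1) = Pow(Add(-8333882, Add(-3, 11550, Rational(153, 8))), -1) = Pow(Add(-8333882, Rational(92529, 8)), -1) = Pow(Rational(-66578527, 8), -1) = Rational(-8, 66578527)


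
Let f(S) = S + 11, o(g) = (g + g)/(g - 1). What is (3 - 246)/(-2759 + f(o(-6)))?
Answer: 63/712 ≈ 0.088483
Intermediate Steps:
o(g) = 2*g/(-1 + g) (o(g) = (2*g)/(-1 + g) = 2*g/(-1 + g))
f(S) = 11 + S
(3 - 246)/(-2759 + f(o(-6))) = (3 - 246)/(-2759 + (11 + 2*(-6)/(-1 - 6))) = -243/(-2759 + (11 + 2*(-6)/(-7))) = -243/(-2759 + (11 + 2*(-6)*(-⅐))) = -243/(-2759 + (11 + 12/7)) = -243/(-2759 + 89/7) = -243/(-19224/7) = -243*(-7/19224) = 63/712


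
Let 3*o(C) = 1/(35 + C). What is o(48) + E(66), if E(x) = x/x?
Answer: 250/249 ≈ 1.0040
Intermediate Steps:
E(x) = 1
o(C) = 1/(3*(35 + C))
o(48) + E(66) = 1/(3*(35 + 48)) + 1 = (1/3)/83 + 1 = (1/3)*(1/83) + 1 = 1/249 + 1 = 250/249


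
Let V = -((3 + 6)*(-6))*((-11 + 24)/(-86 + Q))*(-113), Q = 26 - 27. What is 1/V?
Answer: 29/26442 ≈ 0.0010967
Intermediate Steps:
Q = -1
V = 26442/29 (V = -((3 + 6)*(-6))*((-11 + 24)/(-86 - 1))*(-113) = -(9*(-6))*(13/(-87))*(-113) = -(-702*(-1)/87)*(-113) = -(-54*(-13/87))*(-113) = -234*(-113)/29 = -1*(-26442/29) = 26442/29 ≈ 911.79)
1/V = 1/(26442/29) = 29/26442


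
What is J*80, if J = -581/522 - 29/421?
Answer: -10389560/109881 ≈ -94.553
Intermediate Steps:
J = -259739/219762 (J = -581*1/522 - 29*1/421 = -581/522 - 29/421 = -259739/219762 ≈ -1.1819)
J*80 = -259739/219762*80 = -10389560/109881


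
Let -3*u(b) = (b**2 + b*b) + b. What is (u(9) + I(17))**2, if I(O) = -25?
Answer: 6724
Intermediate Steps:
u(b) = -2*b**2/3 - b/3 (u(b) = -((b**2 + b*b) + b)/3 = -((b**2 + b**2) + b)/3 = -(2*b**2 + b)/3 = -(b + 2*b**2)/3 = -2*b**2/3 - b/3)
(u(9) + I(17))**2 = (-1/3*9*(1 + 2*9) - 25)**2 = (-1/3*9*(1 + 18) - 25)**2 = (-1/3*9*19 - 25)**2 = (-57 - 25)**2 = (-82)**2 = 6724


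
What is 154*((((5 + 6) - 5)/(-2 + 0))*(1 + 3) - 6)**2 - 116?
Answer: 49780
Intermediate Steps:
154*((((5 + 6) - 5)/(-2 + 0))*(1 + 3) - 6)**2 - 116 = 154*(((11 - 5)/(-2))*4 - 6)**2 - 116 = 154*((6*(-1/2))*4 - 6)**2 - 116 = 154*(-3*4 - 6)**2 - 116 = 154*(-12 - 6)**2 - 116 = 154*(-18)**2 - 116 = 154*324 - 116 = 49896 - 116 = 49780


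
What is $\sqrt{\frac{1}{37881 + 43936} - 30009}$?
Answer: $\frac{4 i \sqrt{12555055673849}}{81817} \approx 173.23 i$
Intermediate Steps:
$\sqrt{\frac{1}{37881 + 43936} - 30009} = \sqrt{\frac{1}{81817} - 30009} = \sqrt{- \frac{2455246352}{81817}} = \frac{4 i \sqrt{12555055673849}}{81817}$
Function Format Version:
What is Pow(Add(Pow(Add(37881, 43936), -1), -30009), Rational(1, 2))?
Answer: Mul(Rational(4, 81817), I, Pow(12555055673849, Rational(1, 2))) ≈ Mul(173.23, I)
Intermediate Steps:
Pow(Add(Pow(Add(37881, 43936), -1), -30009), Rational(1, 2)) = Pow(Add(Pow(81817, -1), -30009), Rational(1, 2)) = Pow(Add(Rational(1, 81817), -30009), Rational(1, 2)) = Pow(Rational(-2455246352, 81817), Rational(1, 2)) = Mul(Rational(4, 81817), I, Pow(12555055673849, Rational(1, 2)))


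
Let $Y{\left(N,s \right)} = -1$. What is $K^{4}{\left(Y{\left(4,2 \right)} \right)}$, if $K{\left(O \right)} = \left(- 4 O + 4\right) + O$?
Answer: $2401$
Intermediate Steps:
$K{\left(O \right)} = 4 - 3 O$ ($K{\left(O \right)} = \left(4 - 4 O\right) + O = 4 - 3 O$)
$K^{4}{\left(Y{\left(4,2 \right)} \right)} = \left(4 - -3\right)^{4} = \left(4 + 3\right)^{4} = 7^{4} = 2401$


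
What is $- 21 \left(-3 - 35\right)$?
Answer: $798$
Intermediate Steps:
$- 21 \left(-3 - 35\right) = \left(-21\right) \left(-38\right) = 798$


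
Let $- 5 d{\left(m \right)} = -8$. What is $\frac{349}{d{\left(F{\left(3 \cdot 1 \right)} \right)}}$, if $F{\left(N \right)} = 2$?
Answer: $\frac{1745}{8} \approx 218.13$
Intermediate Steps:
$d{\left(m \right)} = \frac{8}{5}$ ($d{\left(m \right)} = \left(- \frac{1}{5}\right) \left(-8\right) = \frac{8}{5}$)
$\frac{349}{d{\left(F{\left(3 \cdot 1 \right)} \right)}} = \frac{349}{\frac{8}{5}} = 349 \cdot \frac{5}{8} = \frac{1745}{8}$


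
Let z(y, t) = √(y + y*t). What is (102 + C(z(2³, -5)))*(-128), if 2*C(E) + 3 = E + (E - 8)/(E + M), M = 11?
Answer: 64*(-852*√2 + 2171*I)/(-11*I + 4*√2) ≈ -12841.0 - 407.0*I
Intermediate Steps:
z(y, t) = √(y + t*y)
C(E) = -3/2 + E/2 + (-8 + E)/(2*(11 + E)) (C(E) = -3/2 + (E + (E - 8)/(E + 11))/2 = -3/2 + (E + (-8 + E)/(11 + E))/2 = -3/2 + (E/2 + (-8 + E)/(2*(11 + E))) = -3/2 + E/2 + (-8 + E)/(2*(11 + E)))
(102 + C(z(2³, -5)))*(-128) = (102 + (-41 + (√(2³*(1 - 5)))² + 9*√(2³*(1 - 5)))/(2*(11 + √(2³*(1 - 5)))))*(-128) = (102 + (-41 + (√(8*(-4)))² + 9*√(8*(-4)))/(2*(11 + √(8*(-4)))))*(-128) = (102 + (-41 + (√(-32))² + 9*√(-32))/(2*(11 + √(-32))))*(-128) = (102 + (-41 + (4*I*√2)² + 9*(4*I*√2))/(2*(11 + 4*I*√2)))*(-128) = (102 + (-41 - 32 + 36*I*√2)/(2*(11 + 4*I*√2)))*(-128) = (102 + (-73 + 36*I*√2)/(2*(11 + 4*I*√2)))*(-128) = -13056 - 64*(-73 + 36*I*√2)/(11 + 4*I*√2)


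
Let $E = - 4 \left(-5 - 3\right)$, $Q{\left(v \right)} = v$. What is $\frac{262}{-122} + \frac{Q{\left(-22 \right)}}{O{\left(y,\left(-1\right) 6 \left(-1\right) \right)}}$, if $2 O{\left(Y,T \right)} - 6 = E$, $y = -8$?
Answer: $- \frac{3831}{1159} \approx -3.3054$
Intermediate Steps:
$E = 32$ ($E = \left(-4\right) \left(-8\right) = 32$)
$O{\left(Y,T \right)} = 19$ ($O{\left(Y,T \right)} = 3 + \frac{1}{2} \cdot 32 = 3 + 16 = 19$)
$\frac{262}{-122} + \frac{Q{\left(-22 \right)}}{O{\left(y,\left(-1\right) 6 \left(-1\right) \right)}} = \frac{262}{-122} - \frac{22}{19} = 262 \left(- \frac{1}{122}\right) - \frac{22}{19} = - \frac{131}{61} - \frac{22}{19} = - \frac{3831}{1159}$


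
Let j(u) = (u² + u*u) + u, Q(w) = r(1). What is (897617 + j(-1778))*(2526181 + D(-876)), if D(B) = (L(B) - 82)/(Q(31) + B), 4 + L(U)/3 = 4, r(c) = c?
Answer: 2279375411266857/125 ≈ 1.8235e+13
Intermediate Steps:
Q(w) = 1
L(U) = 0 (L(U) = -12 + 3*4 = -12 + 12 = 0)
j(u) = u + 2*u² (j(u) = (u² + u²) + u = 2*u² + u = u + 2*u²)
D(B) = -82/(1 + B) (D(B) = (0 - 82)/(1 + B) = -82/(1 + B))
(897617 + j(-1778))*(2526181 + D(-876)) = (897617 - 1778*(1 + 2*(-1778)))*(2526181 - 82/(1 - 876)) = (897617 - 1778*(1 - 3556))*(2526181 - 82/(-875)) = (897617 - 1778*(-3555))*(2526181 - 82*(-1/875)) = (897617 + 6320790)*(2526181 + 82/875) = 7218407*(2210408457/875) = 2279375411266857/125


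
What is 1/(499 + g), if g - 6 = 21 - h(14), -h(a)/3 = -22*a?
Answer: -1/398 ≈ -0.0025126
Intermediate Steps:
h(a) = 66*a (h(a) = -(-66)*a = 66*a)
g = -897 (g = 6 + (21 - 66*14) = 6 + (21 - 1*924) = 6 + (21 - 924) = 6 - 903 = -897)
1/(499 + g) = 1/(499 - 897) = 1/(-398) = -1/398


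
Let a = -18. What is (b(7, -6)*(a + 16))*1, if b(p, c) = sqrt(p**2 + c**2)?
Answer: -2*sqrt(85) ≈ -18.439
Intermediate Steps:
b(p, c) = sqrt(c**2 + p**2)
(b(7, -6)*(a + 16))*1 = (sqrt((-6)**2 + 7**2)*(-18 + 16))*1 = (sqrt(36 + 49)*(-2))*1 = (sqrt(85)*(-2))*1 = -2*sqrt(85)*1 = -2*sqrt(85)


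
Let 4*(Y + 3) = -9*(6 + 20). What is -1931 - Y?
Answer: -3739/2 ≈ -1869.5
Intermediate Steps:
Y = -123/2 (Y = -3 + (-9*(6 + 20))/4 = -3 + (-9*26)/4 = -3 + (¼)*(-234) = -3 - 117/2 = -123/2 ≈ -61.500)
-1931 - Y = -1931 - 1*(-123/2) = -1931 + 123/2 = -3739/2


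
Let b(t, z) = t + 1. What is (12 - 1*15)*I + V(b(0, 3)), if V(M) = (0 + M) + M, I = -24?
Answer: 74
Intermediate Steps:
b(t, z) = 1 + t
V(M) = 2*M (V(M) = M + M = 2*M)
(12 - 1*15)*I + V(b(0, 3)) = (12 - 1*15)*(-24) + 2*(1 + 0) = (12 - 15)*(-24) + 2*1 = -3*(-24) + 2 = 72 + 2 = 74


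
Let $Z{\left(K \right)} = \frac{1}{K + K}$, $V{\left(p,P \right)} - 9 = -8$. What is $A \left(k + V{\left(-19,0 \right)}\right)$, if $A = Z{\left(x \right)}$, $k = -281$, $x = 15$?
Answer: $- \frac{28}{3} \approx -9.3333$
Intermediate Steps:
$V{\left(p,P \right)} = 1$ ($V{\left(p,P \right)} = 9 - 8 = 1$)
$Z{\left(K \right)} = \frac{1}{2 K}$
$A = \frac{1}{30}$ ($A = \frac{1}{2 \cdot 15} = \frac{1}{2} \cdot \frac{1}{15} = \frac{1}{30} \approx 0.033333$)
$A \left(k + V{\left(-19,0 \right)}\right) = \frac{-281 + 1}{30} = \frac{1}{30} \left(-280\right) = - \frac{28}{3}$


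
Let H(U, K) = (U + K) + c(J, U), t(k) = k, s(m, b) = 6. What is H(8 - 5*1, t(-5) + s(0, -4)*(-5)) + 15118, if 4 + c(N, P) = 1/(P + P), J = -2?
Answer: 90493/6 ≈ 15082.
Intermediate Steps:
c(N, P) = -4 + 1/(2*P) (c(N, P) = -4 + 1/(P + P) = -4 + 1/(2*P))
H(U, K) = -4 + K + U + 1/(2*U) (H(U, K) = (U + K) + (-4 + 1/(2*U)) = (K + U) + (-4 + 1/(2*U)) = -4 + K + U + 1/(2*U))
H(8 - 5*1, t(-5) + s(0, -4)*(-5)) + 15118 = (-4 + (-5 + 6*(-5)) + (8 - 5*1) + 1/(2*(8 - 5*1))) + 15118 = (-4 + (-5 - 30) + (8 - 5) + 1/(2*(8 - 5))) + 15118 = (-4 - 35 + 3 + (½)/3) + 15118 = (-4 - 35 + 3 + (½)*(⅓)) + 15118 = (-4 - 35 + 3 + ⅙) + 15118 = -215/6 + 15118 = 90493/6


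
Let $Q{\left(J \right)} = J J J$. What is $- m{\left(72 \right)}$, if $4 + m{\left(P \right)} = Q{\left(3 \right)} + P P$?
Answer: $-5207$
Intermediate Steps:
$Q{\left(J \right)} = J^{3}$ ($Q{\left(J \right)} = J^{2} J = J^{3}$)
$m{\left(P \right)} = 23 + P^{2}$ ($m{\left(P \right)} = -4 + \left(3^{3} + P P\right) = -4 + \left(27 + P^{2}\right) = 23 + P^{2}$)
$- m{\left(72 \right)} = - (23 + 72^{2}) = - (23 + 5184) = \left(-1\right) 5207 = -5207$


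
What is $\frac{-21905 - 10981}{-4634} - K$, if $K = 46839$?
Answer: $- \frac{15501360}{331} \approx -46832.0$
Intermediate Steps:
$\frac{-21905 - 10981}{-4634} - K = \frac{-21905 - 10981}{-4634} - 46839 = \left(-21905 - 10981\right) \left(- \frac{1}{4634}\right) - 46839 = \left(-32886\right) \left(- \frac{1}{4634}\right) - 46839 = \frac{2349}{331} - 46839 = - \frac{15501360}{331}$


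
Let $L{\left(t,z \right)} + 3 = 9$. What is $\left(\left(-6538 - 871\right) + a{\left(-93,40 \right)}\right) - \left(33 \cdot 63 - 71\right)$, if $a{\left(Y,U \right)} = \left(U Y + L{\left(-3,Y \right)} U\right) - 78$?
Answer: $-12975$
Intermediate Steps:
$L{\left(t,z \right)} = 6$ ($L{\left(t,z \right)} = -3 + 9 = 6$)
$a{\left(Y,U \right)} = -78 + 6 U + U Y$ ($a{\left(Y,U \right)} = \left(U Y + 6 U\right) - 78 = \left(6 U + U Y\right) - 78 = -78 + 6 U + U Y$)
$\left(\left(-6538 - 871\right) + a{\left(-93,40 \right)}\right) - \left(33 \cdot 63 - 71\right) = \left(\left(-6538 - 871\right) + \left(-78 + 6 \cdot 40 + 40 \left(-93\right)\right)\right) - \left(33 \cdot 63 - 71\right) = \left(-7409 - 3558\right) - \left(2079 - 71\right) = \left(-7409 - 3558\right) - 2008 = -10967 - 2008 = -12975$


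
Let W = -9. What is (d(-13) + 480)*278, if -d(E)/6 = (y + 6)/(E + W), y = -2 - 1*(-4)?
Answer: 1474512/11 ≈ 1.3405e+5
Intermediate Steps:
y = 2 (y = -2 + 4 = 2)
d(E) = -48/(-9 + E) (d(E) = -6*(2 + 6)/(E - 9) = -48/(-9 + E))
(d(-13) + 480)*278 = (-48/(-9 - 13) + 480)*278 = (-48/(-22) + 480)*278 = (-48*(-1/22) + 480)*278 = (24/11 + 480)*278 = (5304/11)*278 = 1474512/11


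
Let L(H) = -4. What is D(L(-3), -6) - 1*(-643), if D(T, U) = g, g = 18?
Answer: 661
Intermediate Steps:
D(T, U) = 18
D(L(-3), -6) - 1*(-643) = 18 - 1*(-643) = 18 + 643 = 661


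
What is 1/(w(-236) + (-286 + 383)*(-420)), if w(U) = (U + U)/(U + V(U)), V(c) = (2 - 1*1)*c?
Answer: -1/40739 ≈ -2.4546e-5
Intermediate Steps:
V(c) = c (V(c) = (2 - 1)*c = 1*c = c)
w(U) = 1 (w(U) = (U + U)/(U + U) = (2*U)/((2*U)) = (2*U)*(1/(2*U)) = 1)
1/(w(-236) + (-286 + 383)*(-420)) = 1/(1 + (-286 + 383)*(-420)) = 1/(1 + 97*(-420)) = 1/(1 - 40740) = 1/(-40739) = -1/40739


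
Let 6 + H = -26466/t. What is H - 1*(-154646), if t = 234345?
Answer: 12079694778/78115 ≈ 1.5464e+5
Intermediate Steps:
H = -477512/78115 (H = -6 - 26466/234345 = -6 - 26466*1/234345 = -6 - 8822/78115 = -477512/78115 ≈ -6.1129)
H - 1*(-154646) = -477512/78115 - 1*(-154646) = -477512/78115 + 154646 = 12079694778/78115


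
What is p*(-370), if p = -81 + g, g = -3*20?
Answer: 52170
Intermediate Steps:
g = -60
p = -141 (p = -81 - 60 = -141)
p*(-370) = -141*(-370) = 52170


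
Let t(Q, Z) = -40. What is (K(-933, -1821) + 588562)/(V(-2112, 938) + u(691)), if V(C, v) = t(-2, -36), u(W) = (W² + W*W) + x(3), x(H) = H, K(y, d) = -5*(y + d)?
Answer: 602332/954925 ≈ 0.63076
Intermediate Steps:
K(y, d) = -5*d - 5*y (K(y, d) = -5*(d + y) = -5*d - 5*y)
u(W) = 3 + 2*W² (u(W) = (W² + W*W) + 3 = (W² + W²) + 3 = 2*W² + 3 = 3 + 2*W²)
V(C, v) = -40
(K(-933, -1821) + 588562)/(V(-2112, 938) + u(691)) = ((-5*(-1821) - 5*(-933)) + 588562)/(-40 + (3 + 2*691²)) = ((9105 + 4665) + 588562)/(-40 + (3 + 2*477481)) = (13770 + 588562)/(-40 + (3 + 954962)) = 602332/(-40 + 954965) = 602332/954925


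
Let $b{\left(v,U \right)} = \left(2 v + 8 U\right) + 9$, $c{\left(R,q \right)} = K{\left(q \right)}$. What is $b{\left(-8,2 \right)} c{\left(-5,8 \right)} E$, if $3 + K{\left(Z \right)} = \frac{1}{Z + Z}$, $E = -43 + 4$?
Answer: $\frac{16497}{16} \approx 1031.1$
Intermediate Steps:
$E = -39$
$K{\left(Z \right)} = -3 + \frac{1}{2 Z}$ ($K{\left(Z \right)} = -3 + \frac{1}{Z + Z} = -3 + \frac{1}{2 Z}$)
$c{\left(R,q \right)} = -3 + \frac{1}{2 q}$
$b{\left(v,U \right)} = 9 + 2 v + 8 U$
$b{\left(-8,2 \right)} c{\left(-5,8 \right)} E = \left(9 + 2 \left(-8\right) + 8 \cdot 2\right) \left(-3 + \frac{1}{2 \cdot 8}\right) \left(-39\right) = \left(9 - 16 + 16\right) \left(-3 + \frac{1}{2} \cdot \frac{1}{8}\right) \left(-39\right) = 9 \left(-3 + \frac{1}{16}\right) \left(-39\right) = 9 \left(- \frac{47}{16}\right) \left(-39\right) = \left(- \frac{423}{16}\right) \left(-39\right) = \frac{16497}{16}$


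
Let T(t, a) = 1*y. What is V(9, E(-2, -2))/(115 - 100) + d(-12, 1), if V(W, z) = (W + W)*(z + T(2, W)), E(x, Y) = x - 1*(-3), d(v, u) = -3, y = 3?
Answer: 9/5 ≈ 1.8000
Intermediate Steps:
E(x, Y) = 3 + x (E(x, Y) = x + 3 = 3 + x)
T(t, a) = 3 (T(t, a) = 1*3 = 3)
V(W, z) = 2*W*(3 + z) (V(W, z) = (W + W)*(z + 3) = (2*W)*(3 + z) = 2*W*(3 + z))
V(9, E(-2, -2))/(115 - 100) + d(-12, 1) = (2*9*(3 + (3 - 2)))/(115 - 100) - 3 = (2*9*(3 + 1))/15 - 3 = (2*9*4)/15 - 3 = (1/15)*72 - 3 = 24/5 - 3 = 9/5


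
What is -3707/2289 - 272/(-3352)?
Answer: -1475407/959091 ≈ -1.5383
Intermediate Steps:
-3707/2289 - 272/(-3352) = -3707*1/2289 - 272*(-1/3352) = -3707/2289 + 34/419 = -1475407/959091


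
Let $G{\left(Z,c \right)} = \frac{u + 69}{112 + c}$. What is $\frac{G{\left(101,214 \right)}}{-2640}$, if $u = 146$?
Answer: $- \frac{43}{172128} \approx -0.00024981$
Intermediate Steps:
$G{\left(Z,c \right)} = \frac{215}{112 + c}$ ($G{\left(Z,c \right)} = \frac{146 + 69}{112 + c} = \frac{215}{112 + c}$)
$\frac{G{\left(101,214 \right)}}{-2640} = \frac{215 \frac{1}{112 + 214}}{-2640} = \frac{215}{326} \left(- \frac{1}{2640}\right) = - \frac{43}{172128}$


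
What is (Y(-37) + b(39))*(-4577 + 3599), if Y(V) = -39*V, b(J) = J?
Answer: -1449396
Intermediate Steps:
(Y(-37) + b(39))*(-4577 + 3599) = (-39*(-37) + 39)*(-4577 + 3599) = (1443 + 39)*(-978) = 1482*(-978) = -1449396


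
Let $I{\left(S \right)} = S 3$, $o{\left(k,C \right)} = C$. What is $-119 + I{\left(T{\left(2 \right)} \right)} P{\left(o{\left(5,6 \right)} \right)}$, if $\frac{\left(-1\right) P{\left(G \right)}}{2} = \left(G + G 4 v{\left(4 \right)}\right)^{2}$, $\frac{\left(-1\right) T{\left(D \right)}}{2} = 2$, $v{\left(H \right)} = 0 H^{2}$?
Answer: $745$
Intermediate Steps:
$v{\left(H \right)} = 0$
$T{\left(D \right)} = -4$ ($T{\left(D \right)} = \left(-2\right) 2 = -4$)
$I{\left(S \right)} = 3 S$
$P{\left(G \right)} = - 2 G^{2}$ ($P{\left(G \right)} = - 2 \left(G + G 4 \cdot 0\right)^{2} = - 2 \left(G + 4 G 0\right)^{2} = - 2 \left(G + 0\right)^{2} = - 2 G^{2}$)
$-119 + I{\left(T{\left(2 \right)} \right)} P{\left(o{\left(5,6 \right)} \right)} = -119 + 3 \left(-4\right) \left(- 2 \cdot 6^{2}\right) = -119 - 12 \left(\left(-2\right) 36\right) = -119 - -864 = -119 + 864 = 745$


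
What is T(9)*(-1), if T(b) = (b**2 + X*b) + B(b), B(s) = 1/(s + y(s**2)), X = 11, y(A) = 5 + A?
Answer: -17101/95 ≈ -180.01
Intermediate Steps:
B(s) = 1/(5 + s + s**2) (B(s) = 1/(s + (5 + s**2)) = 1/(5 + s + s**2))
T(b) = b**2 + 1/(5 + b + b**2) + 11*b (T(b) = (b**2 + 11*b) + 1/(5 + b + b**2) = b**2 + 1/(5 + b + b**2) + 11*b)
T(9)*(-1) = ((1 + 9*(11 + 9)*(5 + 9 + 9**2))/(5 + 9 + 9**2))*(-1) = ((1 + 9*20*(5 + 9 + 81))/(5 + 9 + 81))*(-1) = ((1 + 9*20*95)/95)*(-1) = ((1 + 17100)/95)*(-1) = ((1/95)*17101)*(-1) = (17101/95)*(-1) = -17101/95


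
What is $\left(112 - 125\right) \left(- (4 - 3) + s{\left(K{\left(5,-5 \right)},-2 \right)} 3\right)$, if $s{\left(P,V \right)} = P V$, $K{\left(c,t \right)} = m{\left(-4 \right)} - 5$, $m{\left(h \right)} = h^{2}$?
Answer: $871$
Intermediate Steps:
$K{\left(c,t \right)} = 11$ ($K{\left(c,t \right)} = \left(-4\right)^{2} - 5 = 16 - 5 = 11$)
$\left(112 - 125\right) \left(- (4 - 3) + s{\left(K{\left(5,-5 \right)},-2 \right)} 3\right) = \left(112 - 125\right) \left(- (4 - 3) + 11 \left(-2\right) 3\right) = - 13 \left(\left(-1\right) 1 - 66\right) = - 13 \left(-1 - 66\right) = \left(-13\right) \left(-67\right) = 871$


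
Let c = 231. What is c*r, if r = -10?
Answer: -2310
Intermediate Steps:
c*r = 231*(-10) = -2310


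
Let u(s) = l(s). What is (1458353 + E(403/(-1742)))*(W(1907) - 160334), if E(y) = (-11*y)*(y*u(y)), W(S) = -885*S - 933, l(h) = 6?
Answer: -12104286607995601/4489 ≈ -2.6964e+12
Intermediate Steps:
u(s) = 6
W(S) = -933 - 885*S
E(y) = -66*y**2 (E(y) = (-11*y)*(y*6) = (-11*y)*(6*y) = -66*y**2)
(1458353 + E(403/(-1742)))*(W(1907) - 160334) = (1458353 - 66*(403/(-1742))**2)*((-933 - 885*1907) - 160334) = (1458353 - 66*(403*(-1/1742))**2)*((-933 - 1687695) - 160334) = (1458353 - 66*(-31/134)**2)*(-1688628 - 160334) = (1458353 - 66*961/17956)*(-1848962) = (1458353 - 31713/8978)*(-1848962) = (13093061521/8978)*(-1848962) = -12104286607995601/4489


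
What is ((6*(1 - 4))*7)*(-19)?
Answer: 2394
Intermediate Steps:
((6*(1 - 4))*7)*(-19) = ((6*(-3))*7)*(-19) = -18*7*(-19) = -126*(-19) = 2394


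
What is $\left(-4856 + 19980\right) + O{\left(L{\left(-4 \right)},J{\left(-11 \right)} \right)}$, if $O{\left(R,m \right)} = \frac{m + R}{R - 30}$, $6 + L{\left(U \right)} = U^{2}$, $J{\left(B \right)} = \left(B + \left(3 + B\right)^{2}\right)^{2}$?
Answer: $\frac{299661}{20} \approx 14983.0$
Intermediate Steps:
$L{\left(U \right)} = -6 + U^{2}$
$O{\left(R,m \right)} = \frac{R + m}{-30 + R}$
$\left(-4856 + 19980\right) + O{\left(L{\left(-4 \right)},J{\left(-11 \right)} \right)} = \left(-4856 + 19980\right) + \frac{\left(-6 + \left(-4\right)^{2}\right) + \left(-11 + \left(3 - 11\right)^{2}\right)^{2}}{-30 - \left(6 - \left(-4\right)^{2}\right)} = 15124 + \frac{\left(-6 + 16\right) + \left(-11 + \left(-8\right)^{2}\right)^{2}}{-30 + \left(-6 + 16\right)} = 15124 + \frac{10 + \left(-11 + 64\right)^{2}}{-30 + 10} = 15124 + \frac{10 + 53^{2}}{-20} = 15124 - \frac{10 + 2809}{20} = 15124 - \frac{2819}{20} = \frac{299661}{20}$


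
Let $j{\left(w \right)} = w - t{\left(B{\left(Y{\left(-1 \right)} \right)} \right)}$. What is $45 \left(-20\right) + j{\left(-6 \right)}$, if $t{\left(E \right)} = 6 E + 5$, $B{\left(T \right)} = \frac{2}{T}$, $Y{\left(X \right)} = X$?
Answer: $-899$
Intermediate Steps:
$t{\left(E \right)} = 5 + 6 E$
$j{\left(w \right)} = 7 + w$ ($j{\left(w \right)} = w - \left(5 + 6 \frac{2}{-1}\right) = w - \left(5 + 6 \cdot 2 \left(-1\right)\right) = w - \left(5 + 6 \left(-2\right)\right) = w - \left(5 - 12\right) = w - -7 = w + 7 = 7 + w$)
$45 \left(-20\right) + j{\left(-6 \right)} = 45 \left(-20\right) + \left(7 - 6\right) = -900 + 1 = -899$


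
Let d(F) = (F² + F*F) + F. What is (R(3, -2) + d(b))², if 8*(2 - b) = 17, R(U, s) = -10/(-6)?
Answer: 22801/9216 ≈ 2.4741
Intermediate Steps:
R(U, s) = 5/3 (R(U, s) = -10*(-⅙) = 5/3)
b = -⅛ (b = 2 - ⅛*17 = 2 - 17/8 = -⅛ ≈ -0.12500)
d(F) = F + 2*F² (d(F) = (F² + F²) + F = 2*F² + F = F + 2*F²)
(R(3, -2) + d(b))² = (5/3 - (1 + 2*(-⅛))/8)² = (5/3 - (1 - ¼)/8)² = (5/3 - ⅛*¾)² = (5/3 - 3/32)² = (151/96)² = 22801/9216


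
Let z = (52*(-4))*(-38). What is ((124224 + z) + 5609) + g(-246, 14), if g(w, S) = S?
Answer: 137751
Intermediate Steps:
z = 7904 (z = -208*(-38) = 7904)
((124224 + z) + 5609) + g(-246, 14) = ((124224 + 7904) + 5609) + 14 = (132128 + 5609) + 14 = 137737 + 14 = 137751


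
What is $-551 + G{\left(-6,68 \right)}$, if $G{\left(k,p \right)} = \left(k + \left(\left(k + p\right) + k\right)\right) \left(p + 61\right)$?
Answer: $5899$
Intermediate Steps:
$G{\left(k,p \right)} = \left(61 + p\right) \left(p + 3 k\right)$ ($G{\left(k,p \right)} = \left(k + \left(p + 2 k\right)\right) \left(61 + p\right) = \left(p + 3 k\right) \left(61 + p\right) = \left(61 + p\right) \left(p + 3 k\right)$)
$-551 + G{\left(-6,68 \right)} = -551 + \left(68^{2} + 61 \cdot 68 + 183 \left(-6\right) + 3 \left(-6\right) 68\right) = -551 + \left(4624 + 4148 - 1098 - 1224\right) = -551 + 6450 = 5899$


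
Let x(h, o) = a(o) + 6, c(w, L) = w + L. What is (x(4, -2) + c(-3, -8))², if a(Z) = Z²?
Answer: 1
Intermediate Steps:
c(w, L) = L + w
x(h, o) = 6 + o² (x(h, o) = o² + 6 = 6 + o²)
(x(4, -2) + c(-3, -8))² = ((6 + (-2)²) + (-8 - 3))² = ((6 + 4) - 11)² = (10 - 11)² = (-1)² = 1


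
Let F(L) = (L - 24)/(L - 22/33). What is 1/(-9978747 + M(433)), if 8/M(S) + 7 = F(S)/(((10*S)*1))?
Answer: -39310843/392273001581801 ≈ -1.0021e-7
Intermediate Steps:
F(L) = (-24 + L)/(-⅔ + L) (F(L) = (-24 + L)/(L - 22*1/33) = (-24 + L)/(L - ⅔) = (-24 + L)/(-⅔ + L))
M(S) = 8/(-7 + 3*(-24 + S)/(10*S*(-2 + 3*S))) (M(S) = 8/(-7 + (3*(-24 + S)/(-2 + 3*S))/(((10*S)*1))) = 8/(-7 + (3*(-24 + S)/(-2 + 3*S))/((10*S))) = 8/(-7 + (3*(-24 + S)/(-2 + 3*S))*(1/(10*S))) = 8/(-7 + 3*(-24 + S)/(10*S*(-2 + 3*S))))
1/(-9978747 + M(433)) = 1/(-9978747 + 80*433*(2 - 3*433)/(72 - 143*433 + 210*433²)) = 1/(-9978747 + 80*433*(2 - 1299)/(72 - 61919 + 210*187489)) = 1/(-9978747 + 80*433*(-1297)/(72 - 61919 + 39372690)) = 1/(-9978747 + 80*433*(-1297)/39310843) = 1/(-9978747 + 80*433*(1/39310843)*(-1297)) = 1/(-9978747 - 44928080/39310843) = 1/(-392273001581801/39310843) = -39310843/392273001581801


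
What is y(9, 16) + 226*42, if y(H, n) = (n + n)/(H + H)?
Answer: 85444/9 ≈ 9493.8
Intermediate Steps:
y(H, n) = n/H (y(H, n) = (2*n)/((2*H)) = (2*n)*(1/(2*H)) = n/H)
y(9, 16) + 226*42 = 16/9 + 226*42 = 16*(⅑) + 9492 = 16/9 + 9492 = 85444/9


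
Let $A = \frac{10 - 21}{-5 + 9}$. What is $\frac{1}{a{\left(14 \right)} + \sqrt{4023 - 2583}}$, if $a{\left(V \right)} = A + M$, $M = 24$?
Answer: $- \frac{68}{3163} + \frac{192 \sqrt{10}}{15815} \approx 0.016893$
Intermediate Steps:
$A = - \frac{11}{4} \approx -2.75$
$a{\left(V \right)} = \frac{85}{4}$ ($a{\left(V \right)} = - \frac{11}{4} + 24 = \frac{85}{4}$)
$\frac{1}{a{\left(14 \right)} + \sqrt{4023 - 2583}} = \frac{1}{\frac{85}{4} + \sqrt{4023 - 2583}} = \frac{1}{\frac{85}{4} + \sqrt{1440}} = \frac{1}{\frac{85}{4} + 12 \sqrt{10}}$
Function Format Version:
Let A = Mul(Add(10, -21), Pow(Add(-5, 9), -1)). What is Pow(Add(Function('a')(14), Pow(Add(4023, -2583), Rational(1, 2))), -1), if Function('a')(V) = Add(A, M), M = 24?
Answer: Add(Rational(-68, 3163), Mul(Rational(192, 15815), Pow(10, Rational(1, 2)))) ≈ 0.016893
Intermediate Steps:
A = Rational(-11, 4) (A = Mul(-11, Pow(4, -1)) = Mul(-11, Rational(1, 4)) = Rational(-11, 4) ≈ -2.7500)
Function('a')(V) = Rational(85, 4) (Function('a')(V) = Add(Rational(-11, 4), 24) = Rational(85, 4))
Pow(Add(Function('a')(14), Pow(Add(4023, -2583), Rational(1, 2))), -1) = Pow(Add(Rational(85, 4), Pow(Add(4023, -2583), Rational(1, 2))), -1) = Pow(Add(Rational(85, 4), Pow(1440, Rational(1, 2))), -1) = Pow(Add(Rational(85, 4), Mul(12, Pow(10, Rational(1, 2)))), -1)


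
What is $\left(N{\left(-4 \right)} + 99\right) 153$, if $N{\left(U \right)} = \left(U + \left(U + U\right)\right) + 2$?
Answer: $13617$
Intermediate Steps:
$N{\left(U \right)} = 2 + 3 U$ ($N{\left(U \right)} = \left(U + 2 U\right) + 2 = 3 U + 2 = 2 + 3 U$)
$\left(N{\left(-4 \right)} + 99\right) 153 = \left(\left(2 + 3 \left(-4\right)\right) + 99\right) 153 = \left(\left(2 - 12\right) + 99\right) 153 = \left(-10 + 99\right) 153 = 89 \cdot 153 = 13617$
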